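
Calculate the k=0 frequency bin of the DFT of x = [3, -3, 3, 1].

X[0] = Σ(n=0 to 3) x[n] · ω_4^0 = Σ x[n]
= (3) + (-3) + (3) + (1)

X[0] = 4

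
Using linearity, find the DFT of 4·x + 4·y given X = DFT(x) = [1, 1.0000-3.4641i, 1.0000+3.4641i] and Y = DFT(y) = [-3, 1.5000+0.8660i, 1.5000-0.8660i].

By linearity: DFT(4x + 4y) = 4·DFT(x) + 4·DFT(y)
= 4·[1, 1.0000-3.4641i, 1.0000+3.4641i] + 4·[-3, 1.5000+0.8660i, 1.5000-0.8660i]

Computing element-wise:
Z[0] = 4·(1) + 4·(-3) = -8
Z[1] = 4·(1.0000-3.4641i) + 4·(1.5000+0.8660i) = 10.0000-10.3924i
Z[2] = 4·(1.0000+3.4641i) + 4·(1.5000-0.8660i) = 10.0000+10.3924i

DFT(4x + 4y) = 4·X + 4·Y = [-8, 10.0000-10.3924i, 10.0000+10.3924i]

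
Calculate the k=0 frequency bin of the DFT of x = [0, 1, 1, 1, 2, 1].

X[0] = Σ(n=0 to 5) x[n] · ω_6^0 = Σ x[n]
= (0) + (1) + (1) + (1) + (2) + (1)

X[0] = 6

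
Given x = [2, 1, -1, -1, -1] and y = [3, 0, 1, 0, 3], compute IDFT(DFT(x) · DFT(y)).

(x ⊛ y)[n] = Σ(m=0 to 4) x[m] · y[(n-m) mod 5]

Computing each output sample:
(x ⊛ y)[0] = 8
(x ⊛ y)[1] = -1
(x ⊛ y)[2] = -4
(x ⊛ y)[3] = -5
(x ⊛ y)[4] = 2

x ⊛ y = [8, -1, -4, -5, 2]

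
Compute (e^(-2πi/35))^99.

Since ω_35^35 = 1, powers reduce modulo 35.
99 mod 35 = 29
So ω_35^99 = ω_35^29 = e^(-2πi·29/35)

ω_35^99 = ω_35^29 = 0.4739+0.8806i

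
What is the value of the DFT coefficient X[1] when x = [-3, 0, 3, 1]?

X[1] = Σ(n=0 to 3) x[n] · ω_4^(1n) where ω_4 = e^(-2πi/4)
= (-3)·ω_4^0 + (0)·ω_4^1 + (3)·ω_4^2 + (1)·ω_4^3

X[1] = -6+1i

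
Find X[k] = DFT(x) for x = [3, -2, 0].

X[k] = Σ(n=0 to 2) x[n] · ω_3^(nk)
where ω_3 = e^(-2πi/3)

Computing each X[k]:
X[0] = 1
X[1] = 4.0000+1.7321i
X[2] = 4.0000-1.7321i

X = [1, 4.0000+1.7321i, 4.0000-1.7321i]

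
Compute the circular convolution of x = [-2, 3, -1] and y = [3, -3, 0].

(x ⊛ y)[n] = Σ(m=0 to 2) x[m] · y[(n-m) mod 3]

Computing each output sample:
(x ⊛ y)[0] = -3
(x ⊛ y)[1] = 15
(x ⊛ y)[2] = -12

x ⊛ y = [-3, 15, -12]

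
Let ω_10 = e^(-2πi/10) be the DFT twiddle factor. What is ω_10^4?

ω_10^4 = e^(-2πi·4/10)
= cos(-2π·4/10) + i·sin(-2π·4/10)
= cos(-8π/10) + i·sin(-8π/10)

ω_10^4 = cos(-8π/10) + i·sin(-8π/10) = -0.8090-0.5878i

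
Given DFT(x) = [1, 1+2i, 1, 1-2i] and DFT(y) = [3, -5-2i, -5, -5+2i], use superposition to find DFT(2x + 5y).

By linearity: DFT(2x + 5y) = 2·DFT(x) + 5·DFT(y)
= 2·[1, 1+2i, 1, 1-2i] + 5·[3, -5-2i, -5, -5+2i]

Computing element-wise:
Z[0] = 2·(1) + 5·(3) = 17
Z[1] = 2·(1+2i) + 5·(-5-2i) = -23-6i
Z[2] = 2·(1) + 5·(-5) = -23
Z[3] = 2·(1-2i) + 5·(-5+2i) = -23+6i

DFT(2x + 5y) = 2·X + 5·Y = [17, -23-6i, -23, -23+6i]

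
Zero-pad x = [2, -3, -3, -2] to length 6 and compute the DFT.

Original 4-point DFT: [-6, 5+1i, 4, 5-1i]
Zero-padded 6-point DFT provides frequency interpolation.

DFT_6([x, 0, ...]) = [-6, 4.0000+5.1962i, 3, 4, 3, 4.0000-5.1962i]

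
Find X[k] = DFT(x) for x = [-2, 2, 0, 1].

X[k] = Σ(n=0 to 3) x[n] · ω_4^(nk)
where ω_4 = e^(-2πi/4)

Computing each X[k]:
X[0] = 1
X[1] = -2-1i
X[2] = -5
X[3] = -2+1i

X = [1, -2-1i, -5, -2+1i]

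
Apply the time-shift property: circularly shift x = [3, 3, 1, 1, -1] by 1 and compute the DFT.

Time shift by 1: X_shifted[k] = ω_5^(1k) · X[k]
Shifted x = [-1, 3, 3, 1, 1]

DFT(x[n-1]) = [7, -3.0000-3.0777i, -3.0000+0.7265i, -3.0000-0.7265i, -3.0000+3.0777i]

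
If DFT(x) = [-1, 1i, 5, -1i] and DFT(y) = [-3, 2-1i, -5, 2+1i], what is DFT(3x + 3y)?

By linearity: DFT(3x + 3y) = 3·DFT(x) + 3·DFT(y)
= 3·[-1, 1i, 5, -1i] + 3·[-3, 2-1i, -5, 2+1i]

Computing element-wise:
Z[0] = 3·(-1) + 3·(-3) = -12
Z[1] = 3·(1i) + 3·(2-1i) = 6
Z[2] = 3·(5) + 3·(-5) = 0
Z[3] = 3·(-1i) + 3·(2+1i) = 6

DFT(3x + 3y) = 3·X + 3·Y = [-12, 6, 0, 6]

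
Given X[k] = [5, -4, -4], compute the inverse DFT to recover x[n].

x[n] = (1/3) Σ(k=0 to 2) X[k] · e^(2πikn/3)

Computing each x[n]:
x[0] = -1
x[1] = 3
x[2] = 3

x = [-1, 3, 3]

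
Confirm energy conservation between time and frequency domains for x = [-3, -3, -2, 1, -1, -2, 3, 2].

Time domain:
Σ|x[n]|² = |-3|² + |-3|² + |-2|² + |1|² + |-1|² + |-2|² + |3|² + |2|² = 41.0000

Frequency domain:
(1/8)Σ|X[k]|² = (1/8)(|-5|² + |-2.0000+6.4142i|² + |-5+8i|² + |-2.0000-3.5858i|² + |-1|² + |-2.0000+3.5858i|² + |-5-8i|² + |-2.0000-6.4142i|²) = (1/8)·328.0000 = 41.0000

Both sides agree, confirming Parseval's theorem.

Σ|x[n]|² = (1/N)Σ|X[k]|² = 41.0000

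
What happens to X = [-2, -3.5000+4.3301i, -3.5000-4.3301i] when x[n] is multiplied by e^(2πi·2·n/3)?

Modulation property: DFT(ω_3^(-2n)·x[n]) = X[(k-2) mod 3], so circularly shift X by 2 positions.

X[k-2] = [-3.5000+4.3301i, -3.5000-4.3301i, -2]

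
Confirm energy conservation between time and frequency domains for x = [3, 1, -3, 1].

Time domain:
Σ|x[n]|² = |3|² + |1|² + |-3|² + |1|² = 20.0000

Frequency domain:
(1/4)Σ|X[k]|² = (1/4)(|2|² + |6|² + |-2|² + |6|²) = (1/4)·80.0000 = 20.0000

Both sides agree, confirming Parseval's theorem.

Σ|x[n]|² = (1/N)Σ|X[k]|² = 20.0000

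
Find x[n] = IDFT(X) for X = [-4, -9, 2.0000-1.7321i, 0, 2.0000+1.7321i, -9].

x[n] = (1/6) Σ(k=0 to 5) X[k] · e^(2πikn/6)

Computing each x[n]:
x[0] = -3
x[1] = -2
x[2] = 0
x[3] = 3
x[4] = 1
x[5] = -3

x = [-3, -2, 0, 3, 1, -3]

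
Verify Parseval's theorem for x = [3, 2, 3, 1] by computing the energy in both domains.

Time domain:
Σ|x[n]|² = |3|² + |2|² + |3|² + |1|² = 23.0000

Frequency domain:
(1/4)Σ|X[k]|² = (1/4)(|9|² + |-1i|² + |3|² + |1i|²) = (1/4)·92.0000 = 23.0000

Both sides agree, confirming Parseval's theorem.

Σ|x[n]|² = (1/N)Σ|X[k]|² = 23.0000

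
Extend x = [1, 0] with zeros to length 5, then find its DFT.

Original 2-point DFT: [1, 1]
Zero-padded 5-point DFT provides frequency interpolation.

DFT_5([x, 0, ...]) = [1, 1, 1, 1, 1]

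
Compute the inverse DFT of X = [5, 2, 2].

x[n] = (1/3) Σ(k=0 to 2) X[k] · e^(2πikn/3)

Computing each x[n]:
x[0] = 3
x[1] = 1
x[2] = 1

x = [3, 1, 1]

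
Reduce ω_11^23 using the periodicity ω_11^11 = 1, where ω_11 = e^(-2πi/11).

Since ω_11^11 = 1, powers reduce modulo 11.
23 mod 11 = 1
So ω_11^23 = ω_11^1 = e^(-2πi·1/11)

ω_11^23 = ω_11^1 = 0.8413-0.5406i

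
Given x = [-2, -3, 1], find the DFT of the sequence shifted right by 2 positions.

Time shift by 2: X_shifted[k] = ω_3^(2k) · X[k]
Shifted x = [-3, 1, -2]

DFT(x[n-2]) = [-4, -2.5000-2.5981i, -2.5000+2.5981i]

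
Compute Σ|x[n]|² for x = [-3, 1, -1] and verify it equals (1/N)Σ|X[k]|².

Time domain:
Σ|x[n]|² = |-3|² + |1|² + |-1|² = 11.0000

Frequency domain:
(1/3)Σ|X[k]|² = (1/3)(|-3|² + |-3.0000-1.7321i|² + |-3.0000+1.7321i|²) = (1/3)·33.0000 = 11.0000

Both sides agree, confirming Parseval's theorem.

Σ|x[n]|² = (1/N)Σ|X[k]|² = 11.0000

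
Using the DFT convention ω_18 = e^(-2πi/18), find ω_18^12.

ω_18^12 = e^(-2πi·12/18)
= cos(-2π·12/18) + i·sin(-2π·12/18)
= cos(-24π/18) + i·sin(-24π/18)

ω_18^12 = cos(-24π/18) + i·sin(-24π/18) = -0.5000+0.8660i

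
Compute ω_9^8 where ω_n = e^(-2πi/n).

ω_9^8 = e^(-2πi·8/9)
= cos(-2π·8/9) + i·sin(-2π·8/9)
= cos(-16π/9) + i·sin(-16π/9)

ω_9^8 = cos(-16π/9) + i·sin(-16π/9) = 0.7660+0.6428i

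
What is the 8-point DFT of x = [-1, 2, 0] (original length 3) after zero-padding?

Original 3-point DFT: [1, -2.0000-1.7321i, -2.0000+1.7321i]
Zero-padded 8-point DFT provides frequency interpolation.

DFT_8([x, 0, ...]) = [1, 0.4142-1.4142i, -1-2i, -2.4142-1.4142i, -3, -2.4142+1.4142i, -1+2i, 0.4142+1.4142i]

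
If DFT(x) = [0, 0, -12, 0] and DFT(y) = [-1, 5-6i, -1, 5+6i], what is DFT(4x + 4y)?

By linearity: DFT(4x + 4y) = 4·DFT(x) + 4·DFT(y)
= 4·[0, 0, -12, 0] + 4·[-1, 5-6i, -1, 5+6i]

Computing element-wise:
Z[0] = 4·(0) + 4·(-1) = -4
Z[1] = 4·(0) + 4·(5-6i) = 20-24i
Z[2] = 4·(-12) + 4·(-1) = -52
Z[3] = 4·(0) + 4·(5+6i) = 20+24i

DFT(4x + 4y) = 4·X + 4·Y = [-4, 20-24i, -52, 20+24i]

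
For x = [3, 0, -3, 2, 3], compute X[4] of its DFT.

X[4] = Σ(n=0 to 4) x[n] · ω_5^(4n) where ω_5 = e^(-2πi/5)
= (3)·ω_5^0 + (0)·ω_5^4 + (-3)·ω_5^8 + (2)·ω_5^12 + (3)·ω_5^16

X[4] = 4.7361-5.7921i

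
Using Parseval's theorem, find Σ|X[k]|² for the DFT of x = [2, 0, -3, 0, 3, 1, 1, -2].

Parseval: Σ|x[n]|² = (1/N)Σ|X[k]|², so Σ|X[k]|² = N·Σ|x[n]|² = 8·28.0000

Σ|X[k]|² = N·Σ|x[n]|² = 8·28.0000 = 224.0000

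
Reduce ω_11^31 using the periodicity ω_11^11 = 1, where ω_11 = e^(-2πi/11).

Since ω_11^11 = 1, powers reduce modulo 11.
31 mod 11 = 9
So ω_11^31 = ω_11^9 = e^(-2πi·9/11)

ω_11^31 = ω_11^9 = 0.4154+0.9096i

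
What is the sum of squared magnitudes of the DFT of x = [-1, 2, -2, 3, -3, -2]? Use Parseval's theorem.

Parseval: Σ|x[n]|² = (1/N)Σ|X[k]|², so Σ|X[k]|² = N·Σ|x[n]|² = 6·31.0000

Σ|X[k]|² = N·Σ|x[n]|² = 6·31.0000 = 186.0000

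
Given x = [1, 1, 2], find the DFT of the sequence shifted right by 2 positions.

Time shift by 2: X_shifted[k] = ω_3^(2k) · X[k]
Shifted x = [1, 2, 1]

DFT(x[n-2]) = [4, -0.5000-0.8660i, -0.5000+0.8660i]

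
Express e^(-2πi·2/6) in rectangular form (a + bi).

ω_6^2 = e^(-2πi·2/6)
= cos(-2π·2/6) + i·sin(-2π·2/6)
= cos(-4π/6) + i·sin(-4π/6)

ω_6^2 = cos(-4π/6) + i·sin(-4π/6) = -0.5000-0.8660i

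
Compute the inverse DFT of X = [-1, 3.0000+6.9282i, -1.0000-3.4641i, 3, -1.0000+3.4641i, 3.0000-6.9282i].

x[n] = (1/6) Σ(k=0 to 5) X[k] · e^(2πikn/6)

Computing each x[n]:
x[0] = 1
x[1] = -1
x[2] = -3
x[3] = -2
x[4] = 3
x[5] = 1

x = [1, -1, -3, -2, 3, 1]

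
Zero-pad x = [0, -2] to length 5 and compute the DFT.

Original 2-point DFT: [-2, 2]
Zero-padded 5-point DFT provides frequency interpolation.

DFT_5([x, 0, ...]) = [-2, -0.6180+1.9021i, 1.6180+1.1756i, 1.6180-1.1756i, -0.6180-1.9021i]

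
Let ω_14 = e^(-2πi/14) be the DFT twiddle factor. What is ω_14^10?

ω_14^10 = e^(-2πi·10/14)
= cos(-2π·10/14) + i·sin(-2π·10/14)
= cos(-20π/14) + i·sin(-20π/14)

ω_14^10 = cos(-20π/14) + i·sin(-20π/14) = -0.2225+0.9749i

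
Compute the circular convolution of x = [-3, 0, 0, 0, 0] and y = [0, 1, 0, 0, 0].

(x ⊛ y)[n] = Σ(m=0 to 4) x[m] · y[(n-m) mod 5]

Computing each output sample:
(x ⊛ y)[0] = 0
(x ⊛ y)[1] = -3
(x ⊛ y)[2] = 0
(x ⊛ y)[3] = 0
(x ⊛ y)[4] = 0

x ⊛ y = [0, -3, 0, 0, 0]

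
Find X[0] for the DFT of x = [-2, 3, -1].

X[0] = Σ(n=0 to 2) x[n] · ω_3^0 = Σ x[n]
= (-2) + (3) + (-1)

X[0] = 0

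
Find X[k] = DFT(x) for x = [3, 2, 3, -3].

X[k] = Σ(n=0 to 3) x[n] · ω_4^(nk)
where ω_4 = e^(-2πi/4)

Computing each X[k]:
X[0] = 5
X[1] = -5i
X[2] = 7
X[3] = 5i

X = [5, -5i, 7, 5i]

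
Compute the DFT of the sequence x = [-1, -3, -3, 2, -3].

X[k] = Σ(n=0 to 4) x[n] · ω_5^(nk)
where ω_5 = e^(-2πi/5)

Computing each X[k]:
X[0] = -8
X[1] = -2.0451+2.9389i
X[2] = 3.5451-4.7553i
X[3] = 3.5451+4.7553i
X[4] = -2.0451-2.9389i

X = [-8, -2.0451+2.9389i, 3.5451-4.7553i, 3.5451+4.7553i, -2.0451-2.9389i]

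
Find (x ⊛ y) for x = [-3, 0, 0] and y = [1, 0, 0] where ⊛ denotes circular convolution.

(x ⊛ y)[n] = Σ(m=0 to 2) x[m] · y[(n-m) mod 3]

Computing each output sample:
(x ⊛ y)[0] = -3
(x ⊛ y)[1] = 0
(x ⊛ y)[2] = 0

x ⊛ y = [-3, 0, 0]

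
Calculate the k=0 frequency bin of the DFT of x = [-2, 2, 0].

X[0] = Σ(n=0 to 2) x[n] · ω_3^0 = Σ x[n]
= (-2) + (2) + (0)

X[0] = 0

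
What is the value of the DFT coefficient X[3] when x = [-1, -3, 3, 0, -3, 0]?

X[3] = Σ(n=0 to 5) x[n] · ω_6^(3n) where ω_6 = e^(-2πi/6)
= (-1)·ω_6^0 + (-3)·ω_6^3 + (3)·ω_6^6 + (0)·ω_6^9 + (-3)·ω_6^12 + (0)·ω_6^15

X[3] = 2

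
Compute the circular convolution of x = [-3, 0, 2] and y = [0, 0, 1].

(x ⊛ y)[n] = Σ(m=0 to 2) x[m] · y[(n-m) mod 3]

Computing each output sample:
(x ⊛ y)[0] = 0
(x ⊛ y)[1] = 2
(x ⊛ y)[2] = -3

x ⊛ y = [0, 2, -3]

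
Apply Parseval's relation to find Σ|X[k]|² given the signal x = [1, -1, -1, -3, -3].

Parseval: Σ|x[n]|² = (1/N)Σ|X[k]|², so Σ|X[k]|² = N·Σ|x[n]|² = 5·21.0000

Σ|X[k]|² = N·Σ|x[n]|² = 5·21.0000 = 105.0000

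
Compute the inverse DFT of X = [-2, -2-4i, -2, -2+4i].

x[n] = (1/4) Σ(k=0 to 3) X[k] · e^(2πikn/4)

Computing each x[n]:
x[0] = -2
x[1] = 2
x[2] = 0
x[3] = -2

x = [-2, 2, 0, -2]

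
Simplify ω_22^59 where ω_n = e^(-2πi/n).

Since ω_22^22 = 1, powers reduce modulo 22.
59 mod 22 = 15
So ω_22^59 = ω_22^15 = e^(-2πi·15/22)

ω_22^59 = ω_22^15 = -0.4154+0.9096i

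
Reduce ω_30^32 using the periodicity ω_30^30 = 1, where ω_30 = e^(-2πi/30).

Since ω_30^30 = 1, powers reduce modulo 30.
32 mod 30 = 2
So ω_30^32 = ω_30^2 = e^(-2πi·2/30)

ω_30^32 = ω_30^2 = 0.9135-0.4067i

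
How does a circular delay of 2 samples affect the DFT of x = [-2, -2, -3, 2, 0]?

Time shift by 2: X_shifted[k] = ω_5^(2k) · X[k]
Shifted x = [2, 0, -2, -2, -3]

DFT(x[n-2]) = [-5, 4.3090-2.8532i, 3.1910-1.7634i, 3.1910+1.7634i, 4.3090+2.8532i]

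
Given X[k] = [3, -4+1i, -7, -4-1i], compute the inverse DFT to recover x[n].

x[n] = (1/4) Σ(k=0 to 3) X[k] · e^(2πikn/4)

Computing each x[n]:
x[0] = -3
x[1] = 2
x[2] = 1
x[3] = 3

x = [-3, 2, 1, 3]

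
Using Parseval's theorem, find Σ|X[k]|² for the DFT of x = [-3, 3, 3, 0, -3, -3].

Parseval: Σ|x[n]|² = (1/N)Σ|X[k]|², so Σ|X[k]|² = N·Σ|x[n]|² = 6·45.0000

Σ|X[k]|² = N·Σ|x[n]|² = 6·45.0000 = 270.0000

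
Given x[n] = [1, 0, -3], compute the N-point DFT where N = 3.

X[k] = Σ(n=0 to 2) x[n] · ω_3^(nk)
where ω_3 = e^(-2πi/3)

Computing each X[k]:
X[0] = -2
X[1] = 2.5000-2.5981i
X[2] = 2.5000+2.5981i

X = [-2, 2.5000-2.5981i, 2.5000+2.5981i]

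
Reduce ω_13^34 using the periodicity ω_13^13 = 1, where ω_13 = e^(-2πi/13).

Since ω_13^13 = 1, powers reduce modulo 13.
34 mod 13 = 8
So ω_13^34 = ω_13^8 = e^(-2πi·8/13)

ω_13^34 = ω_13^8 = -0.7485+0.6631i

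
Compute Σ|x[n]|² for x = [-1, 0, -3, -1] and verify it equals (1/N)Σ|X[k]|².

Time domain:
Σ|x[n]|² = |-1|² + |0|² + |-3|² + |-1|² = 11.0000

Frequency domain:
(1/4)Σ|X[k]|² = (1/4)(|-5|² + |2-1i|² + |-3|² + |2+1i|²) = (1/4)·44.0000 = 11.0000

Both sides agree, confirming Parseval's theorem.

Σ|x[n]|² = (1/N)Σ|X[k]|² = 11.0000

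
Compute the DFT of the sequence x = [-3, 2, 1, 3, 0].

X[k] = Σ(n=0 to 4) x[n] · ω_5^(nk)
where ω_5 = e^(-2πi/5)

Computing each X[k]:
X[0] = 3
X[1] = -5.6180-0.7265i
X[2] = -3.3820-3.0777i
X[3] = -3.3820+3.0777i
X[4] = -5.6180+0.7265i

X = [3, -5.6180-0.7265i, -3.3820-3.0777i, -3.3820+3.0777i, -5.6180+0.7265i]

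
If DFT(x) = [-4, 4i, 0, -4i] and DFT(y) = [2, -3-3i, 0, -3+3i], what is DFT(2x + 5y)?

By linearity: DFT(2x + 5y) = 2·DFT(x) + 5·DFT(y)
= 2·[-4, 4i, 0, -4i] + 5·[2, -3-3i, 0, -3+3i]

Computing element-wise:
Z[0] = 2·(-4) + 5·(2) = 2
Z[1] = 2·(4i) + 5·(-3-3i) = -15-7i
Z[2] = 2·(0) + 5·(0) = 0
Z[3] = 2·(-4i) + 5·(-3+3i) = -15+7i

DFT(2x + 5y) = 2·X + 5·Y = [2, -15-7i, 0, -15+7i]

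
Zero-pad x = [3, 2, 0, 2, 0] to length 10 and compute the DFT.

Original 5-point DFT: [7, 2.0000-0.7265i, 2.0000-3.0777i, 2.0000+3.0777i, 2.0000+0.7265i]
Zero-padded 10-point DFT provides frequency interpolation.

DFT_10([x, 0, ...]) = [7, 4.0000-3.0777i, 2.0000-0.7265i, 4.0000-0.7265i, 2.0000-3.0777i, -1, 2.0000+3.0777i, 4.0000+0.7265i, 2.0000+0.7265i, 4.0000+3.0777i]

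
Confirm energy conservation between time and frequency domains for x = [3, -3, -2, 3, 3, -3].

Time domain:
Σ|x[n]|² = |3|² + |-3|² + |-2|² + |3|² + |3|² + |-3|² = 49.0000

Frequency domain:
(1/6)Σ|X[k]|² = (1/6)(|1|² + |-3.5000+4.3301i|² + |8.5000-4.3301i|² + |7|² + |8.5000+4.3301i|² + |-3.5000-4.3301i|²) = (1/6)·294.0000 = 49.0000

Both sides agree, confirming Parseval's theorem.

Σ|x[n]|² = (1/N)Σ|X[k]|² = 49.0000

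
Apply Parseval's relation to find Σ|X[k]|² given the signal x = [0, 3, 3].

Parseval: Σ|x[n]|² = (1/N)Σ|X[k]|², so Σ|X[k]|² = N·Σ|x[n]|² = 3·18.0000

Σ|X[k]|² = N·Σ|x[n]|² = 3·18.0000 = 54.0000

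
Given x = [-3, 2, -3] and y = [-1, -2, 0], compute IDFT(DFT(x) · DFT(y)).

(x ⊛ y)[n] = Σ(m=0 to 2) x[m] · y[(n-m) mod 3]

Computing each output sample:
(x ⊛ y)[0] = 9
(x ⊛ y)[1] = 4
(x ⊛ y)[2] = -1

x ⊛ y = [9, 4, -1]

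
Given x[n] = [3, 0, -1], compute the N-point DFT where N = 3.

X[k] = Σ(n=0 to 2) x[n] · ω_3^(nk)
where ω_3 = e^(-2πi/3)

Computing each X[k]:
X[0] = 2
X[1] = 3.5000-0.8660i
X[2] = 3.5000+0.8660i

X = [2, 3.5000-0.8660i, 3.5000+0.8660i]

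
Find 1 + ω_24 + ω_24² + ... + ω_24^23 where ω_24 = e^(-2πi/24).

Sum of all nth roots of unity equals 0 for n > 1 (geometric series with r ≠ 1).

0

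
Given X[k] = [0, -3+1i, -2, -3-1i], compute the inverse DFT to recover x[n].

x[n] = (1/4) Σ(k=0 to 3) X[k] · e^(2πikn/4)

Computing each x[n]:
x[0] = -2
x[1] = 0
x[2] = 1
x[3] = 1

x = [-2, 0, 1, 1]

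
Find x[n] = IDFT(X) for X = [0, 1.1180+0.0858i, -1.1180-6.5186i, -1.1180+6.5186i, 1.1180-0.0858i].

x[n] = (1/5) Σ(k=0 to 4) X[k] · e^(2πikn/5)

Computing each x[n]:
x[0] = 0
x[1] = 2
x[2] = -3
x[3] = 2
x[4] = -1

x = [0, 2, -3, 2, -1]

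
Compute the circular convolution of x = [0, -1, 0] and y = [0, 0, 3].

(x ⊛ y)[n] = Σ(m=0 to 2) x[m] · y[(n-m) mod 3]

Computing each output sample:
(x ⊛ y)[0] = -3
(x ⊛ y)[1] = 0
(x ⊛ y)[2] = 0

x ⊛ y = [-3, 0, 0]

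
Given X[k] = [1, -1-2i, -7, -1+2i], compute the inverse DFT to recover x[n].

x[n] = (1/4) Σ(k=0 to 3) X[k] · e^(2πikn/4)

Computing each x[n]:
x[0] = -2
x[1] = 3
x[2] = -1
x[3] = 1

x = [-2, 3, -1, 1]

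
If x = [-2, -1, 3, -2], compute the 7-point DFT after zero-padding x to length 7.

Original 4-point DFT: [-2, -5-1i, 4, -5+1i]
Zero-padded 7-point DFT provides frequency interpolation.

DFT_7([x, 0, ...]) = [-2, -1.4891-1.2752i, -5.7274+0.7129i, 1.2165+4.7292i, 1.2165-4.7292i, -5.7274-0.7129i, -1.4891+1.2752i]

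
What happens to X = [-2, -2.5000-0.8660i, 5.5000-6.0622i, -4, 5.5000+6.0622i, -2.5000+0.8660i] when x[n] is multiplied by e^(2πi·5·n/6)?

Modulation property: DFT(ω_6^(-5n)·x[n]) = X[(k-5) mod 6], so circularly shift X by 5 positions.

X[k-5] = [-2.5000-0.8660i, 5.5000-6.0622i, -4, 5.5000+6.0622i, -2.5000+0.8660i, -2]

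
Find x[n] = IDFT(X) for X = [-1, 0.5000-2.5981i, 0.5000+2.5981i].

x[n] = (1/3) Σ(k=0 to 2) X[k] · e^(2πikn/3)

Computing each x[n]:
x[0] = 0
x[1] = 1
x[2] = -2

x = [0, 1, -2]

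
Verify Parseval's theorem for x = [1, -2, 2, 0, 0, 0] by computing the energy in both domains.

Time domain:
Σ|x[n]|² = |1|² + |-2|² + |2|² + |0|² + |0|² + |0|² = 9.0000

Frequency domain:
(1/6)Σ|X[k]|² = (1/6)(|1|² + |-1|² + |1.0000+3.4641i|² + |5|² + |1.0000-3.4641i|² + |-1|²) = (1/6)·54.0000 = 9.0000

Both sides agree, confirming Parseval's theorem.

Σ|x[n]|² = (1/N)Σ|X[k]|² = 9.0000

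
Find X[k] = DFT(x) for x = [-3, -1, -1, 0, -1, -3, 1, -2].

X[k] = Σ(n=0 to 7) x[n] · ω_8^(nk)
where ω_8 = e^(-2πi/8)

Computing each X[k]:
X[0] = -10
X[1] = -2.0000-0.8284i
X[2] = -4+2i
X[3] = -2.0000-4.8284i
X[4] = 2
X[5] = -2.0000+4.8284i
X[6] = -4-2i
X[7] = -2.0000+0.8284i

X = [-10, -2.0000-0.8284i, -4+2i, -2.0000-4.8284i, 2, -2.0000+4.8284i, -4-2i, -2.0000+0.8284i]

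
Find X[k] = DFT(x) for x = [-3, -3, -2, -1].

X[k] = Σ(n=0 to 3) x[n] · ω_4^(nk)
where ω_4 = e^(-2πi/4)

Computing each X[k]:
X[0] = -9
X[1] = -1+2i
X[2] = -1
X[3] = -1-2i

X = [-9, -1+2i, -1, -1-2i]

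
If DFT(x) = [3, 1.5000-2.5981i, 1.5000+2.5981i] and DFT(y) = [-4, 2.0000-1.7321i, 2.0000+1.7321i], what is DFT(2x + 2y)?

By linearity: DFT(2x + 2y) = 2·DFT(x) + 2·DFT(y)
= 2·[3, 1.5000-2.5981i, 1.5000+2.5981i] + 2·[-4, 2.0000-1.7321i, 2.0000+1.7321i]

Computing element-wise:
Z[0] = 2·(3) + 2·(-4) = -2
Z[1] = 2·(1.5000-2.5981i) + 2·(2.0000-1.7321i) = 7.0000-8.6604i
Z[2] = 2·(1.5000+2.5981i) + 2·(2.0000+1.7321i) = 7.0000+8.6604i

DFT(2x + 2y) = 2·X + 2·Y = [-2, 7.0000-8.6604i, 7.0000+8.6604i]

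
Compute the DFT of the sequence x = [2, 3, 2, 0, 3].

X[k] = Σ(n=0 to 4) x[n] · ω_5^(nk)
where ω_5 = e^(-2πi/5)

Computing each X[k]:
X[0] = 10
X[1] = 2.2361-1.1756i
X[2] = -2.2361+1.9021i
X[3] = -2.2361-1.9021i
X[4] = 2.2361+1.1756i

X = [10, 2.2361-1.1756i, -2.2361+1.9021i, -2.2361-1.9021i, 2.2361+1.1756i]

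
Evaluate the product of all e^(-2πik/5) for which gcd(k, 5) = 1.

The primitive 5th roots of unity are ω_5^k for k coprime to 5: k ∈ {1, 2, 3, 4}
Their product equals the constant term of the cyclotomic polynomial Φ_5(x) up to sign.
For n ≥ 3, the product of all primitive nth roots of unity is 1. (For n=1 it is 1; for n=2 it is -1.)

1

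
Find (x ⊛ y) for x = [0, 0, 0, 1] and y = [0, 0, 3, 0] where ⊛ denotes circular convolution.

(x ⊛ y)[n] = Σ(m=0 to 3) x[m] · y[(n-m) mod 4]

Computing each output sample:
(x ⊛ y)[0] = 0
(x ⊛ y)[1] = 3
(x ⊛ y)[2] = 0
(x ⊛ y)[3] = 0

x ⊛ y = [0, 3, 0, 0]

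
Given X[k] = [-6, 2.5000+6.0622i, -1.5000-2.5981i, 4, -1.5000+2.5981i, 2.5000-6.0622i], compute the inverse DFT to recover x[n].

x[n] = (1/6) Σ(k=0 to 5) X[k] · e^(2πikn/6)

Computing each x[n]:
x[0] = 0
x[1] = -2
x[2] = -3
x[3] = -3
x[4] = 2
x[5] = 0

x = [0, -2, -3, -3, 2, 0]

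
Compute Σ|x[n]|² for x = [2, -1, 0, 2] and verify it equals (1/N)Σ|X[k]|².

Time domain:
Σ|x[n]|² = |2|² + |-1|² + |0|² + |2|² = 9.0000

Frequency domain:
(1/4)Σ|X[k]|² = (1/4)(|3|² + |2+3i|² + |1|² + |2-3i|²) = (1/4)·36.0000 = 9.0000

Both sides agree, confirming Parseval's theorem.

Σ|x[n]|² = (1/N)Σ|X[k]|² = 9.0000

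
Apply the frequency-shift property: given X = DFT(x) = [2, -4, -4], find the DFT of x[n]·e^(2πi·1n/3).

Modulation property: DFT(ω_3^(-1n)·x[n]) = X[(k-1) mod 3], so circularly shift X by 1 positions.

X[k-1] = [-4, 2, -4]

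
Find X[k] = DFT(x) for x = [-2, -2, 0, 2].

X[k] = Σ(n=0 to 3) x[n] · ω_4^(nk)
where ω_4 = e^(-2πi/4)

Computing each X[k]:
X[0] = -2
X[1] = -2+4i
X[2] = -2
X[3] = -2-4i

X = [-2, -2+4i, -2, -2-4i]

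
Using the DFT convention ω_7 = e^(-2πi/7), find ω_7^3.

ω_7^3 = e^(-2πi·3/7)
= cos(-2π·3/7) + i·sin(-2π·3/7)
= cos(-6π/7) + i·sin(-6π/7)

ω_7^3 = cos(-6π/7) + i·sin(-6π/7) = -0.9010-0.4339i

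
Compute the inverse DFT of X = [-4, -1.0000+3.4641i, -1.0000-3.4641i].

x[n] = (1/3) Σ(k=0 to 2) X[k] · e^(2πikn/3)

Computing each x[n]:
x[0] = -2
x[1] = -3
x[2] = 1

x = [-2, -3, 1]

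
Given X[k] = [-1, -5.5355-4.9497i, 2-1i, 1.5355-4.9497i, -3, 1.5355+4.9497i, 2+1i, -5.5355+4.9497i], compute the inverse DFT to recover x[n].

x[n] = (1/8) Σ(k=0 to 7) X[k] · e^(2πikn/8)

Computing each x[n]:
x[0] = -1
x[1] = 1
x[2] = -1
x[3] = 3
x[4] = 1
x[5] = 0
x[6] = -1
x[7] = -3

x = [-1, 1, -1, 3, 1, 0, -1, -3]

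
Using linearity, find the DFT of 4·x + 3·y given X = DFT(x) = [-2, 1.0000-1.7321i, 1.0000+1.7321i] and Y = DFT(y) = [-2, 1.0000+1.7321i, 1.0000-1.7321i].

By linearity: DFT(4x + 3y) = 4·DFT(x) + 3·DFT(y)
= 4·[-2, 1.0000-1.7321i, 1.0000+1.7321i] + 3·[-2, 1.0000+1.7321i, 1.0000-1.7321i]

Computing element-wise:
Z[0] = 4·(-2) + 3·(-2) = -14
Z[1] = 4·(1.0000-1.7321i) + 3·(1.0000+1.7321i) = 7.0000-1.7321i
Z[2] = 4·(1.0000+1.7321i) + 3·(1.0000-1.7321i) = 7.0000+1.7321i

DFT(4x + 3y) = 4·X + 3·Y = [-14, 7.0000-1.7321i, 7.0000+1.7321i]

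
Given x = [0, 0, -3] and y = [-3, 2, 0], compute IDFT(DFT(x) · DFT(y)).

(x ⊛ y)[n] = Σ(m=0 to 2) x[m] · y[(n-m) mod 3]

Computing each output sample:
(x ⊛ y)[0] = -6
(x ⊛ y)[1] = 0
(x ⊛ y)[2] = 9

x ⊛ y = [-6, 0, 9]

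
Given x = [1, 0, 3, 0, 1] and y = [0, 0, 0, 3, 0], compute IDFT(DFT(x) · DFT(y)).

(x ⊛ y)[n] = Σ(m=0 to 4) x[m] · y[(n-m) mod 5]

Computing each output sample:
(x ⊛ y)[0] = 9
(x ⊛ y)[1] = 0
(x ⊛ y)[2] = 3
(x ⊛ y)[3] = 3
(x ⊛ y)[4] = 0

x ⊛ y = [9, 0, 3, 3, 0]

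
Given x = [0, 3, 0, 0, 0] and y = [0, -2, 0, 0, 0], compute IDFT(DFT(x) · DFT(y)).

(x ⊛ y)[n] = Σ(m=0 to 4) x[m] · y[(n-m) mod 5]

Computing each output sample:
(x ⊛ y)[0] = 0
(x ⊛ y)[1] = 0
(x ⊛ y)[2] = -6
(x ⊛ y)[3] = 0
(x ⊛ y)[4] = 0

x ⊛ y = [0, 0, -6, 0, 0]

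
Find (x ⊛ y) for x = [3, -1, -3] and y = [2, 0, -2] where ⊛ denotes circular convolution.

(x ⊛ y)[n] = Σ(m=0 to 2) x[m] · y[(n-m) mod 3]

Computing each output sample:
(x ⊛ y)[0] = 8
(x ⊛ y)[1] = 4
(x ⊛ y)[2] = -12

x ⊛ y = [8, 4, -12]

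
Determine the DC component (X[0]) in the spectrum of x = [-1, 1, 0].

X[0] = Σ(n=0 to 2) x[n] · ω_3^0 = Σ x[n]
= (-1) + (1) + (0)

X[0] = 0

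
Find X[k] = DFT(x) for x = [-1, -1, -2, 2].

X[k] = Σ(n=0 to 3) x[n] · ω_4^(nk)
where ω_4 = e^(-2πi/4)

Computing each X[k]:
X[0] = -2
X[1] = 1+3i
X[2] = -4
X[3] = 1-3i

X = [-2, 1+3i, -4, 1-3i]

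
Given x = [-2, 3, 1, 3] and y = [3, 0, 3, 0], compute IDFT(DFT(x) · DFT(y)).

(x ⊛ y)[n] = Σ(m=0 to 3) x[m] · y[(n-m) mod 4]

Computing each output sample:
(x ⊛ y)[0] = -3
(x ⊛ y)[1] = 18
(x ⊛ y)[2] = -3
(x ⊛ y)[3] = 18

x ⊛ y = [-3, 18, -3, 18]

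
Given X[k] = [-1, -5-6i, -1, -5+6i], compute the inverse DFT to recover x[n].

x[n] = (1/4) Σ(k=0 to 3) X[k] · e^(2πikn/4)

Computing each x[n]:
x[0] = -3
x[1] = 3
x[2] = 2
x[3] = -3

x = [-3, 3, 2, -3]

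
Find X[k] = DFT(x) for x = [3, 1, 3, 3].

X[k] = Σ(n=0 to 3) x[n] · ω_4^(nk)
where ω_4 = e^(-2πi/4)

Computing each X[k]:
X[0] = 10
X[1] = 2i
X[2] = 2
X[3] = -2i

X = [10, 2i, 2, -2i]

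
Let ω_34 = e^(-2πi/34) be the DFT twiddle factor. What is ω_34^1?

ω_34^1 = e^(-2πi·1/34)
= cos(-2π·1/34) + i·sin(-2π·1/34)
= cos(-2π/34) + i·sin(-2π/34)

ω_34^1 = cos(-2π/34) + i·sin(-2π/34) = 0.9830-0.1837i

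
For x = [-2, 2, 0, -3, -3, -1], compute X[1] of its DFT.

X[1] = Σ(n=0 to 5) x[n] · ω_6^(1n) where ω_6 = e^(-2πi/6)
= (-2)·ω_6^0 + (2)·ω_6^1 + (0)·ω_6^2 + (-3)·ω_6^3 + (-3)·ω_6^4 + (-1)·ω_6^5

X[1] = 3.0000-5.1962i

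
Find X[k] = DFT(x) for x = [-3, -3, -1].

X[k] = Σ(n=0 to 2) x[n] · ω_3^(nk)
where ω_3 = e^(-2πi/3)

Computing each X[k]:
X[0] = -7
X[1] = -1.0000+1.7321i
X[2] = -1.0000-1.7321i

X = [-7, -1.0000+1.7321i, -1.0000-1.7321i]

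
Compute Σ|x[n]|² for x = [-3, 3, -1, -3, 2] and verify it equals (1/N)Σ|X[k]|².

Time domain:
Σ|x[n]|² = |-3|² + |3|² + |-1|² + |-3|² + |2|² = 32.0000

Frequency domain:
(1/5)Σ|X[k]|² = (1/5)(|-2|² + |1.7812-2.1266i|² + |-8.2812+1.3143i|² + |-8.2812-1.3143i|² + |1.7812+2.1266i|²) = (1/5)·160.0000 = 32.0000

Both sides agree, confirming Parseval's theorem.

Σ|x[n]|² = (1/N)Σ|X[k]|² = 32.0000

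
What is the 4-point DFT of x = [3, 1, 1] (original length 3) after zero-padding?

Original 3-point DFT: [5, 2, 2]
Zero-padded 4-point DFT provides frequency interpolation.

DFT_4([x, 0, ...]) = [5, 2-1i, 3, 2+1i]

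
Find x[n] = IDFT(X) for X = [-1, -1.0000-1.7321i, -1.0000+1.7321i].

x[n] = (1/3) Σ(k=0 to 2) X[k] · e^(2πikn/3)

Computing each x[n]:
x[0] = -1
x[1] = 1
x[2] = -1

x = [-1, 1, -1]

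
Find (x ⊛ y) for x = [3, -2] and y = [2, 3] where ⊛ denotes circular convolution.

(x ⊛ y)[n] = Σ(m=0 to 1) x[m] · y[(n-m) mod 2]

Computing each output sample:
(x ⊛ y)[0] = 0
(x ⊛ y)[1] = 5

x ⊛ y = [0, 5]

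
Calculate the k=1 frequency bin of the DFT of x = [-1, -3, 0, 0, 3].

X[1] = Σ(n=0 to 4) x[n] · ω_5^(1n) where ω_5 = e^(-2πi/5)
= (-1)·ω_5^0 + (-3)·ω_5^1 + (0)·ω_5^2 + (0)·ω_5^3 + (3)·ω_5^4

X[1] = -1.0000+5.7063i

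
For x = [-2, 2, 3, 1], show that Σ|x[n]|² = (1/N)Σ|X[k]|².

Time domain:
Σ|x[n]|² = |-2|² + |2|² + |3|² + |1|² = 18.0000

Frequency domain:
(1/4)Σ|X[k]|² = (1/4)(|4|² + |-5-1i|² + |-2|² + |-5+1i|²) = (1/4)·72.0000 = 18.0000

Both sides agree, confirming Parseval's theorem.

Σ|x[n]|² = (1/N)Σ|X[k]|² = 18.0000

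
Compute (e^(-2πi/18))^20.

Since ω_18^18 = 1, powers reduce modulo 18.
20 mod 18 = 2
So ω_18^20 = ω_18^2 = e^(-2πi·2/18)

ω_18^20 = ω_18^2 = 0.7660-0.6428i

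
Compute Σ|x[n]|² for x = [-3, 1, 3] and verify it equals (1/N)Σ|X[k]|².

Time domain:
Σ|x[n]|² = |-3|² + |1|² + |3|² = 19.0000

Frequency domain:
(1/3)Σ|X[k]|² = (1/3)(|1|² + |-5.0000+1.7321i|² + |-5.0000-1.7321i|²) = (1/3)·57.0000 = 19.0000

Both sides agree, confirming Parseval's theorem.

Σ|x[n]|² = (1/N)Σ|X[k]|² = 19.0000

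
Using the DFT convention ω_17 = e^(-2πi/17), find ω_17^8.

ω_17^8 = e^(-2πi·8/17)
= cos(-2π·8/17) + i·sin(-2π·8/17)
= cos(-16π/17) + i·sin(-16π/17)

ω_17^8 = cos(-16π/17) + i·sin(-16π/17) = -0.9830-0.1837i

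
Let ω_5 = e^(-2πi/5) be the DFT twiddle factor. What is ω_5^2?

ω_5^2 = e^(-2πi·2/5)
= cos(-2π·2/5) + i·sin(-2π·2/5)
= cos(-4π/5) + i·sin(-4π/5)

ω_5^2 = cos(-4π/5) + i·sin(-4π/5) = -0.8090-0.5878i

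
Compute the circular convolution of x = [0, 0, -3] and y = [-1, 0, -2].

(x ⊛ y)[n] = Σ(m=0 to 2) x[m] · y[(n-m) mod 3]

Computing each output sample:
(x ⊛ y)[0] = 0
(x ⊛ y)[1] = 6
(x ⊛ y)[2] = 3

x ⊛ y = [0, 6, 3]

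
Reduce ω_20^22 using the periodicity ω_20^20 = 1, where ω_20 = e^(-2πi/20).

Since ω_20^20 = 1, powers reduce modulo 20.
22 mod 20 = 2
So ω_20^22 = ω_20^2 = e^(-2πi·2/20)

ω_20^22 = ω_20^2 = 0.8090-0.5878i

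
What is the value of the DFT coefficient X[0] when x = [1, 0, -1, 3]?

X[0] = Σ(n=0 to 3) x[n] · ω_4^0 = Σ x[n]
= (1) + (0) + (-1) + (3)

X[0] = 3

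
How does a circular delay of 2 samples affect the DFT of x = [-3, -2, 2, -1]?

Time shift by 2: X_shifted[k] = ω_4^(2k) · X[k]
Shifted x = [2, -1, -3, -2]

DFT(x[n-2]) = [-4, 5-1i, 2, 5+1i]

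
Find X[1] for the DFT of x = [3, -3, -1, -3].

X[1] = Σ(n=0 to 3) x[n] · ω_4^(1n) where ω_4 = e^(-2πi/4)
= (3)·ω_4^0 + (-3)·ω_4^1 + (-1)·ω_4^2 + (-3)·ω_4^3

X[1] = 4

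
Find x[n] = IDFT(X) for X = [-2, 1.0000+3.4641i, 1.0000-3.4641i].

x[n] = (1/3) Σ(k=0 to 2) X[k] · e^(2πikn/3)

Computing each x[n]:
x[0] = 0
x[1] = -3
x[2] = 1

x = [0, -3, 1]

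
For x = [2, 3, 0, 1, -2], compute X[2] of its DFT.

X[2] = Σ(n=0 to 4) x[n] · ω_5^(2n) where ω_5 = e^(-2πi/5)
= (2)·ω_5^0 + (3)·ω_5^2 + (0)·ω_5^4 + (1)·ω_5^6 + (-2)·ω_5^8

X[2] = 1.5000-3.8900i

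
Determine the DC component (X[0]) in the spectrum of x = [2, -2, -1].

X[0] = Σ(n=0 to 2) x[n] · ω_3^0 = Σ x[n]
= (2) + (-2) + (-1)

X[0] = -1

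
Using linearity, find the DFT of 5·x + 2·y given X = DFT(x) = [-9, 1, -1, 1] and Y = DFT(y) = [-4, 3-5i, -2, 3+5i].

By linearity: DFT(5x + 2y) = 5·DFT(x) + 2·DFT(y)
= 5·[-9, 1, -1, 1] + 2·[-4, 3-5i, -2, 3+5i]

Computing element-wise:
Z[0] = 5·(-9) + 2·(-4) = -53
Z[1] = 5·(1) + 2·(3-5i) = 11-10i
Z[2] = 5·(-1) + 2·(-2) = -9
Z[3] = 5·(1) + 2·(3+5i) = 11+10i

DFT(5x + 2y) = 5·X + 2·Y = [-53, 11-10i, -9, 11+10i]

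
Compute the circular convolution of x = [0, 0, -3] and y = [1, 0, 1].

(x ⊛ y)[n] = Σ(m=0 to 2) x[m] · y[(n-m) mod 3]

Computing each output sample:
(x ⊛ y)[0] = 0
(x ⊛ y)[1] = -3
(x ⊛ y)[2] = -3

x ⊛ y = [0, -3, -3]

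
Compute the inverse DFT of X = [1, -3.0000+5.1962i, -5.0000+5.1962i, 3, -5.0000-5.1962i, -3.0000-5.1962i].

x[n] = (1/6) Σ(k=0 to 5) X[k] · e^(2πikn/6)

Computing each x[n]:
x[0] = -2
x[1] = -3
x[2] = 2
x[3] = -1
x[4] = 2
x[5] = 3

x = [-2, -3, 2, -1, 2, 3]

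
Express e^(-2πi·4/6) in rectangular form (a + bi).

ω_6^4 = e^(-2πi·4/6)
= cos(-2π·4/6) + i·sin(-2π·4/6)
= cos(-8π/6) + i·sin(-8π/6)

ω_6^4 = cos(-8π/6) + i·sin(-8π/6) = -0.5000+0.8660i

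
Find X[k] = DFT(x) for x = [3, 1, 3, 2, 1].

X[k] = Σ(n=0 to 4) x[n] · ω_5^(nk)
where ω_5 = e^(-2πi/5)

Computing each X[k]:
X[0] = 10
X[1] = -0.4271-0.5878i
X[2] = 2.9271+0.9511i
X[3] = 2.9271-0.9511i
X[4] = -0.4271+0.5878i

X = [10, -0.4271-0.5878i, 2.9271+0.9511i, 2.9271-0.9511i, -0.4271+0.5878i]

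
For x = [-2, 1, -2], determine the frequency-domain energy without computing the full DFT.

Parseval: Σ|x[n]|² = (1/N)Σ|X[k]|², so Σ|X[k]|² = N·Σ|x[n]|² = 3·9.0000

Σ|X[k]|² = N·Σ|x[n]|² = 3·9.0000 = 27.0000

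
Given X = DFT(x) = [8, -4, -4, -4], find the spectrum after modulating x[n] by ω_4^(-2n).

Modulation property: DFT(ω_4^(-2n)·x[n]) = X[(k-2) mod 4], so circularly shift X by 2 positions.

X[k-2] = [-4, -4, 8, -4]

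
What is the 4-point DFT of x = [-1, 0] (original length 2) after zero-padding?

Original 2-point DFT: [-1, -1]
Zero-padded 4-point DFT provides frequency interpolation.

DFT_4([x, 0, ...]) = [-1, -1, -1, -1]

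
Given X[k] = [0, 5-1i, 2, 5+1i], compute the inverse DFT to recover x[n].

x[n] = (1/4) Σ(k=0 to 3) X[k] · e^(2πikn/4)

Computing each x[n]:
x[0] = 3
x[1] = 0
x[2] = -2
x[3] = -1

x = [3, 0, -2, -1]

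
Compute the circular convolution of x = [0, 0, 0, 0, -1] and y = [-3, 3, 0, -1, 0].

(x ⊛ y)[n] = Σ(m=0 to 4) x[m] · y[(n-m) mod 5]

Computing each output sample:
(x ⊛ y)[0] = -3
(x ⊛ y)[1] = 0
(x ⊛ y)[2] = 1
(x ⊛ y)[3] = 0
(x ⊛ y)[4] = 3

x ⊛ y = [-3, 0, 1, 0, 3]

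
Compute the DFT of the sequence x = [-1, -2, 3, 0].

X[k] = Σ(n=0 to 3) x[n] · ω_4^(nk)
where ω_4 = e^(-2πi/4)

Computing each X[k]:
X[0] = 0
X[1] = -4+2i
X[2] = 4
X[3] = -4-2i

X = [0, -4+2i, 4, -4-2i]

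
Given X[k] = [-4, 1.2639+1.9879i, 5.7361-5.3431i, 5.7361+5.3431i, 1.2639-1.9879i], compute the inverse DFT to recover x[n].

x[n] = (1/5) Σ(k=0 to 4) X[k] · e^(2πikn/5)

Computing each x[n]:
x[0] = 2
x[1] = -2
x[2] = -3
x[3] = 2
x[4] = -3

x = [2, -2, -3, 2, -3]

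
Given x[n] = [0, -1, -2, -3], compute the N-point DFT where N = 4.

X[k] = Σ(n=0 to 3) x[n] · ω_4^(nk)
where ω_4 = e^(-2πi/4)

Computing each X[k]:
X[0] = -6
X[1] = 2-2i
X[2] = 2
X[3] = 2+2i

X = [-6, 2-2i, 2, 2+2i]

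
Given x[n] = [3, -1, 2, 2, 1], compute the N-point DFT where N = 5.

X[k] = Σ(n=0 to 4) x[n] · ω_5^(nk)
where ω_5 = e^(-2πi/5)

Computing each X[k]:
X[0] = 7
X[1] = -0.2361+1.9021i
X[2] = 4.2361+1.1756i
X[3] = 4.2361-1.1756i
X[4] = -0.2361-1.9021i

X = [7, -0.2361+1.9021i, 4.2361+1.1756i, 4.2361-1.1756i, -0.2361-1.9021i]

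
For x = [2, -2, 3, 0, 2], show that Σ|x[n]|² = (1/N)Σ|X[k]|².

Time domain:
Σ|x[n]|² = |2|² + |-2|² + |3|² + |0|² + |2|² = 21.0000

Frequency domain:
(1/5)Σ|X[k]|² = (1/5)(|5|² + |-0.4271+2.0409i|² + |2.9271+5.2043i|² + |2.9271-5.2043i|² + |-0.4271-2.0409i|²) = (1/5)·105.0000 = 21.0000

Both sides agree, confirming Parseval's theorem.

Σ|x[n]|² = (1/N)Σ|X[k]|² = 21.0000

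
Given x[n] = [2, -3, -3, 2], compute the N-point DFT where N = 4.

X[k] = Σ(n=0 to 3) x[n] · ω_4^(nk)
where ω_4 = e^(-2πi/4)

Computing each X[k]:
X[0] = -2
X[1] = 5+5i
X[2] = 0
X[3] = 5-5i

X = [-2, 5+5i, 0, 5-5i]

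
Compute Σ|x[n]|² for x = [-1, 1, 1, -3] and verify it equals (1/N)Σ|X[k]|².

Time domain:
Σ|x[n]|² = |-1|² + |1|² + |1|² + |-3|² = 12.0000

Frequency domain:
(1/4)Σ|X[k]|² = (1/4)(|-2|² + |-2-4i|² + |2|² + |-2+4i|²) = (1/4)·48.0000 = 12.0000

Both sides agree, confirming Parseval's theorem.

Σ|x[n]|² = (1/N)Σ|X[k]|² = 12.0000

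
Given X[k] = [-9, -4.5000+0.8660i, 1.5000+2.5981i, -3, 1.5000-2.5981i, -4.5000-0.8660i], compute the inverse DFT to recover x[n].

x[n] = (1/6) Σ(k=0 to 5) X[k] · e^(2πikn/6)

Computing each x[n]:
x[0] = -3
x[1] = -3
x[2] = -1
x[3] = 1
x[4] = -2
x[5] = -1

x = [-3, -3, -1, 1, -2, -1]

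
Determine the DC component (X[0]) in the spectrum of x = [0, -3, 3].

X[0] = Σ(n=0 to 2) x[n] · ω_3^0 = Σ x[n]
= (0) + (-3) + (3)

X[0] = 0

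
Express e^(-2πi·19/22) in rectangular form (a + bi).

ω_22^19 = e^(-2πi·19/22)
= cos(-2π·19/22) + i·sin(-2π·19/22)
= cos(-38π/22) + i·sin(-38π/22)

ω_22^19 = cos(-38π/22) + i·sin(-38π/22) = 0.6549+0.7557i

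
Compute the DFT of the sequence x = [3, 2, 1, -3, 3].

X[k] = Σ(n=0 to 4) x[n] · ω_5^(nk)
where ω_5 = e^(-2πi/5)

Computing each X[k]:
X[0] = 6
X[1] = 6.1631-1.4001i
X[2] = -1.6631+4.3920i
X[3] = -1.6631-4.3920i
X[4] = 6.1631+1.4001i

X = [6, 6.1631-1.4001i, -1.6631+4.3920i, -1.6631-4.3920i, 6.1631+1.4001i]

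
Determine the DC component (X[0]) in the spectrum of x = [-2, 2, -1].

X[0] = Σ(n=0 to 2) x[n] · ω_3^0 = Σ x[n]
= (-2) + (2) + (-1)

X[0] = -1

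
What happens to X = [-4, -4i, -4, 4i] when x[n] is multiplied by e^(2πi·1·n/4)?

Modulation property: DFT(ω_4^(-1n)·x[n]) = X[(k-1) mod 4], so circularly shift X by 1 positions.

X[k-1] = [4i, -4, -4i, -4]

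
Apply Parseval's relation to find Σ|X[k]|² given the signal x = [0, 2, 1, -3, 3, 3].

Parseval: Σ|x[n]|² = (1/N)Σ|X[k]|², so Σ|X[k]|² = N·Σ|x[n]|² = 6·32.0000

Σ|X[k]|² = N·Σ|x[n]|² = 6·32.0000 = 192.0000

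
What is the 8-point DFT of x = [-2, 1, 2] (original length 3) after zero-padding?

Original 3-point DFT: [1, -3.5000+0.8660i, -3.5000-0.8660i]
Zero-padded 8-point DFT provides frequency interpolation.

DFT_8([x, 0, ...]) = [1, -1.2929-2.7071i, -4-1i, -2.7071+1.2929i, -1, -2.7071-1.2929i, -4+1i, -1.2929+2.7071i]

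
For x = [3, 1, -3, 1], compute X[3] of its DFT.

X[3] = Σ(n=0 to 3) x[n] · ω_4^(3n) where ω_4 = e^(-2πi/4)
= (3)·ω_4^0 + (1)·ω_4^3 + (-3)·ω_4^6 + (1)·ω_4^9

X[3] = 6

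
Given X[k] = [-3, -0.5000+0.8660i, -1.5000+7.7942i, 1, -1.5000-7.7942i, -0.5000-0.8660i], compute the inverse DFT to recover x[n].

x[n] = (1/6) Σ(k=0 to 5) X[k] · e^(2πikn/6)

Computing each x[n]:
x[0] = -1
x[1] = -3
x[2] = 2
x[3] = -1
x[4] = -2
x[5] = 2

x = [-1, -3, 2, -1, -2, 2]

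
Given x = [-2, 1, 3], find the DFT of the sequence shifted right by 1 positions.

Time shift by 1: X_shifted[k] = ω_3^(1k) · X[k]
Shifted x = [3, -2, 1]

DFT(x[n-1]) = [2, 3.5000+2.5981i, 3.5000-2.5981i]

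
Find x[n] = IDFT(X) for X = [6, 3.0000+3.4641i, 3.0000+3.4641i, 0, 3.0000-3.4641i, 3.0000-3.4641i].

x[n] = (1/6) Σ(k=0 to 5) X[k] · e^(2πikn/6)

Computing each x[n]:
x[0] = 3
x[1] = -1
x[2] = 0
x[3] = 1
x[4] = 0
x[5] = 3

x = [3, -1, 0, 1, 0, 3]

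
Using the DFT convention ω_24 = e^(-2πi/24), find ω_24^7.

ω_24^7 = e^(-2πi·7/24)
= cos(-2π·7/24) + i·sin(-2π·7/24)
= cos(-14π/24) + i·sin(-14π/24)

ω_24^7 = cos(-14π/24) + i·sin(-14π/24) = -0.2588-0.9659i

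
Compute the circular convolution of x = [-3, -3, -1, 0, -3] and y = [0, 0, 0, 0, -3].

(x ⊛ y)[n] = Σ(m=0 to 4) x[m] · y[(n-m) mod 5]

Computing each output sample:
(x ⊛ y)[0] = 9
(x ⊛ y)[1] = 3
(x ⊛ y)[2] = 0
(x ⊛ y)[3] = 9
(x ⊛ y)[4] = 9

x ⊛ y = [9, 3, 0, 9, 9]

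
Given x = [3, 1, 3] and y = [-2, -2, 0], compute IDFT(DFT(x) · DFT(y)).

(x ⊛ y)[n] = Σ(m=0 to 2) x[m] · y[(n-m) mod 3]

Computing each output sample:
(x ⊛ y)[0] = -12
(x ⊛ y)[1] = -8
(x ⊛ y)[2] = -8

x ⊛ y = [-12, -8, -8]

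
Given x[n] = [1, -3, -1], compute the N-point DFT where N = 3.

X[k] = Σ(n=0 to 2) x[n] · ω_3^(nk)
where ω_3 = e^(-2πi/3)

Computing each X[k]:
X[0] = -3
X[1] = 3.0000+1.7321i
X[2] = 3.0000-1.7321i

X = [-3, 3.0000+1.7321i, 3.0000-1.7321i]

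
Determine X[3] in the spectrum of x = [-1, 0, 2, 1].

X[3] = Σ(n=0 to 3) x[n] · ω_4^(3n) where ω_4 = e^(-2πi/4)
= (-1)·ω_4^0 + (0)·ω_4^3 + (2)·ω_4^6 + (1)·ω_4^9

X[3] = -3-1i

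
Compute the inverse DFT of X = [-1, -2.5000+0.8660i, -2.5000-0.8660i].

x[n] = (1/3) Σ(k=0 to 2) X[k] · e^(2πikn/3)

Computing each x[n]:
x[0] = -2
x[1] = 0
x[2] = 1

x = [-2, 0, 1]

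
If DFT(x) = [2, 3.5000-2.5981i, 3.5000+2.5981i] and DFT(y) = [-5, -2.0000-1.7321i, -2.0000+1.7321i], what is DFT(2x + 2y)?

By linearity: DFT(2x + 2y) = 2·DFT(x) + 2·DFT(y)
= 2·[2, 3.5000-2.5981i, 3.5000+2.5981i] + 2·[-5, -2.0000-1.7321i, -2.0000+1.7321i]

Computing element-wise:
Z[0] = 2·(2) + 2·(-5) = -6
Z[1] = 2·(3.5000-2.5981i) + 2·(-2.0000-1.7321i) = 3.0000-8.6604i
Z[2] = 2·(3.5000+2.5981i) + 2·(-2.0000+1.7321i) = 3.0000+8.6604i

DFT(2x + 2y) = 2·X + 2·Y = [-6, 3.0000-8.6604i, 3.0000+8.6604i]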